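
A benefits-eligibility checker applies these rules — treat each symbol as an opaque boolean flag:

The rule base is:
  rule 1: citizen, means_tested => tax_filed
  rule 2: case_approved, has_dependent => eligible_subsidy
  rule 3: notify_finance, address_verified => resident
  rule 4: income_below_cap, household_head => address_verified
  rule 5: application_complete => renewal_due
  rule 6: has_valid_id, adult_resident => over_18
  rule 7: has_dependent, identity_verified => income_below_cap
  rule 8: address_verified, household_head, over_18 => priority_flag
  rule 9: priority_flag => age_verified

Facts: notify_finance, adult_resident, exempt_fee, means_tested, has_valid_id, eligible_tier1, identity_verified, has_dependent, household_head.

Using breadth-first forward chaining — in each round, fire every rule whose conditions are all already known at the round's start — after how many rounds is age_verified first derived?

4

Round 1 — rule 6, rule 7, derive over_18, income_below_cap.
Round 2 — rule 4, derive address_verified.
Round 3 — rule 3, rule 8, derive resident, priority_flag.
Round 4 — rule 9, derive age_verified.
age_verified first appears in round 4.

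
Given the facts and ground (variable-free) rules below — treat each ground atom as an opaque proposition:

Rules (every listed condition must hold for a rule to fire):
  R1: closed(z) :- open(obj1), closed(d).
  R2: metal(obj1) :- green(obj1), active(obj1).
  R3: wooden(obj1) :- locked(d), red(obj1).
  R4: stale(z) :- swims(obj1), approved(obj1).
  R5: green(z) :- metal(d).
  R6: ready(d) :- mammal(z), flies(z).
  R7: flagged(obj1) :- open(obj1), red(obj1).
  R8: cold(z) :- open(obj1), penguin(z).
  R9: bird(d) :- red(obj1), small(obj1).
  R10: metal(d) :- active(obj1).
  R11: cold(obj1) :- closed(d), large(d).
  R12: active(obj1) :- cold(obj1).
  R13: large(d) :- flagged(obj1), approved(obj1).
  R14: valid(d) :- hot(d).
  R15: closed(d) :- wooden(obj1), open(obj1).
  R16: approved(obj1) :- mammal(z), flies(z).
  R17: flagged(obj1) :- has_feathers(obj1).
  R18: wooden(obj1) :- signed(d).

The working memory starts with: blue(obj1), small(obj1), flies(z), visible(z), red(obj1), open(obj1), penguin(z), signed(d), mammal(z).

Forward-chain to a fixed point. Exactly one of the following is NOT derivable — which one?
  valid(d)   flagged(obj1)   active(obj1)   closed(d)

Round 1 fires R6, R7, R8, R9, R16, R18, giving ready(d), flagged(obj1), cold(z), bird(d), approved(obj1), wooden(obj1).
Round 2 fires R13, R15, giving large(d), closed(d).
Round 3 fires R1, R11, giving closed(z), cold(obj1).
Round 4 fires R12, giving active(obj1).
Round 5 fires R10, giving metal(d).
Round 6 fires R5, giving green(z).
Derived: flagged(obj1) (round 1), active(obj1) (round 4), closed(d) (round 2). valid(d) never appears in any round.

valid(d)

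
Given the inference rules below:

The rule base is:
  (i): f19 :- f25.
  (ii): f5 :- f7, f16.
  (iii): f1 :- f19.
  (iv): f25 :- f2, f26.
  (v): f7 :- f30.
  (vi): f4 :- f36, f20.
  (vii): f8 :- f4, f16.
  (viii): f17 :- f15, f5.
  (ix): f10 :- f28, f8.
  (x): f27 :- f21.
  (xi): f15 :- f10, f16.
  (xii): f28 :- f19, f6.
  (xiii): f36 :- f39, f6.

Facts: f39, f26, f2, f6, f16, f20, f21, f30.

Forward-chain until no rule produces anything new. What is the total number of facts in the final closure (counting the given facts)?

Round 1: (iv) [f25 :- f2, f26.]; (v) [f7 :- f30.]; (x) [f27 :- f21.]; (xiii) [f36 :- f39, f6.]. Adds f25, f7, f27, f36.
Round 2: (i) [f19 :- f25.]; (ii) [f5 :- f7, f16.]; (vi) [f4 :- f36, f20.]. Adds f19, f5, f4.
Round 3: (iii) [f1 :- f19.]; (vii) [f8 :- f4, f16.]; (xii) [f28 :- f19, f6.]. Adds f1, f8, f28.
Round 4: (ix) [f10 :- f28, f8.]. Adds f10.
Round 5: (xi) [f15 :- f10, f16.]. Adds f15.
Round 6: (viii) [f17 :- f15, f5.]. Adds f17.
Closure: {f1, f10, f15, f16, f17, f19, f2, f20, f21, f25, f26, f27, f28, f30, f36, f39, f4, f5, f6, f7, f8} — 21 facts.

21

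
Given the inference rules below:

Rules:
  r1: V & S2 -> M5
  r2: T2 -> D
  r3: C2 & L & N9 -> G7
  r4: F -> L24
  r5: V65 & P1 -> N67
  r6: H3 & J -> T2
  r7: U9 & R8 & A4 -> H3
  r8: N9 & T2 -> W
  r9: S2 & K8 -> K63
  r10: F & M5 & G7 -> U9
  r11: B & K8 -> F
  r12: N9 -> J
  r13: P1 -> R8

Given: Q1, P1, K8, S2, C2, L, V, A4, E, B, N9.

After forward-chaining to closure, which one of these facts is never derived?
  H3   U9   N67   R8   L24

N67

Round 1 fires r1, r3, r9, r11, r12, r13, giving M5, G7, K63, F, J, R8.
Round 2 fires r4, r10, giving L24, U9.
Round 3 fires r7, giving H3.
Round 4 fires r6, giving T2.
Round 5 fires r2, r8, giving D, W.
Derived: H3 (round 3), R8 (round 1), L24 (round 2), U9 (round 2). N67 never appears in any round.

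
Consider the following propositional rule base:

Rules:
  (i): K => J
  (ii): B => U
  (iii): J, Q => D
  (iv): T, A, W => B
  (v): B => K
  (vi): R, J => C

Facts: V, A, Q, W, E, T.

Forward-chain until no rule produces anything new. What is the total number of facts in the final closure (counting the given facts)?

11

Round 1: (iv) [T, A, W => B]. Adds B.
Round 2: (ii) [B => U]; (v) [B => K]. Adds U, K.
Round 3: (i) [K => J]. Adds J.
Round 4: (iii) [J, Q => D]. Adds D.
Closure: {A, B, D, E, J, K, Q, T, U, V, W} — 11 facts.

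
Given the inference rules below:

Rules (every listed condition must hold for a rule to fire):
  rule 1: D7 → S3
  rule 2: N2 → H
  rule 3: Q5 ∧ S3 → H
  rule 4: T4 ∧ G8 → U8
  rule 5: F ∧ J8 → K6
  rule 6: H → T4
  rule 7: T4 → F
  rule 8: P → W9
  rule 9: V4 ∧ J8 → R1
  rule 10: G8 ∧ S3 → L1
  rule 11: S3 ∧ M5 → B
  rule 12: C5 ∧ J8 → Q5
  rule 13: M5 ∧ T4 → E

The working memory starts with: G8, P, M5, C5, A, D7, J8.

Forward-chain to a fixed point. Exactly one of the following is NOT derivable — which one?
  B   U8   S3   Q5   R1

R1

Round 1 — rule 1, rule 8, rule 12, derive S3, W9, Q5.
Round 2 — rule 3, rule 10, rule 11, derive H, L1, B.
Round 3 — rule 6, derive T4.
Round 4 — rule 4, rule 7, rule 13, derive U8, F, E.
Round 5 — rule 5, derive K6.
Derived: S3 (round 1), Q5 (round 1), U8 (round 4), B (round 2). R1 never appears in any round.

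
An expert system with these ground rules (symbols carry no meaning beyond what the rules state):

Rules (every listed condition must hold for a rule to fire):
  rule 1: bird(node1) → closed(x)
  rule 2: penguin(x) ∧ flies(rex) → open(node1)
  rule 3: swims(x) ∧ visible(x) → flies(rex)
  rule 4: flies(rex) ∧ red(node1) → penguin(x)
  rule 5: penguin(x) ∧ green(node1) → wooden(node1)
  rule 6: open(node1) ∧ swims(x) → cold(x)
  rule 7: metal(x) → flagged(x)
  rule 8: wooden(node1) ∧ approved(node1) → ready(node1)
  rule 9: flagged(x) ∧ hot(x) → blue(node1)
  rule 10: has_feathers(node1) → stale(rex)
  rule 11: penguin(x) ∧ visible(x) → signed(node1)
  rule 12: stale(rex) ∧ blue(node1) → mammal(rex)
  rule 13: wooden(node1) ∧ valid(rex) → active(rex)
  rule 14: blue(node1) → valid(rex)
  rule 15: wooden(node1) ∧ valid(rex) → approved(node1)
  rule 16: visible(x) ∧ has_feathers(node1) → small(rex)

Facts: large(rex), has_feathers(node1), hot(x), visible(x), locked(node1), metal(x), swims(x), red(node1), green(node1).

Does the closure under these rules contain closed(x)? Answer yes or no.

Round 1 — rule 3, rule 7, rule 10, rule 16, derive flies(rex), flagged(x), stale(rex), small(rex).
Round 2 — rule 4, rule 9, derive penguin(x), blue(node1).
Round 3 — rule 2, rule 5, rule 11, rule 12, rule 14, derive open(node1), wooden(node1), signed(node1), mammal(rex), valid(rex).
Round 4 — rule 6, rule 13, rule 15, derive cold(x), active(rex), approved(node1).
Round 5 — rule 8, derive ready(node1).
Fixed point reached. closed(x) is concluded only by rule 1; rule 1 needs bird(node1) (never derived).

no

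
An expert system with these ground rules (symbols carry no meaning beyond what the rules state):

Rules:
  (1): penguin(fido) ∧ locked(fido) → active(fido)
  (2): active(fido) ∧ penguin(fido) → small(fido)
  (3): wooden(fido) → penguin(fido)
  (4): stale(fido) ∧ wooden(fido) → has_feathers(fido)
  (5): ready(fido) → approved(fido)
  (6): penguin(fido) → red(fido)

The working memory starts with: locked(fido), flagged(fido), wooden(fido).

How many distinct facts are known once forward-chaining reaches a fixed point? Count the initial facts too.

7

Round 1: (3) [wooden(fido) → penguin(fido)]. New: penguin(fido).
Round 2: (1) [penguin(fido) ∧ locked(fido) → active(fido)]; (6) [penguin(fido) → red(fido)]. New: active(fido), red(fido).
Round 3: (2) [active(fido) ∧ penguin(fido) → small(fido)]. New: small(fido).
Closure: {active(fido), flagged(fido), locked(fido), penguin(fido), red(fido), small(fido), wooden(fido)} — 7 facts.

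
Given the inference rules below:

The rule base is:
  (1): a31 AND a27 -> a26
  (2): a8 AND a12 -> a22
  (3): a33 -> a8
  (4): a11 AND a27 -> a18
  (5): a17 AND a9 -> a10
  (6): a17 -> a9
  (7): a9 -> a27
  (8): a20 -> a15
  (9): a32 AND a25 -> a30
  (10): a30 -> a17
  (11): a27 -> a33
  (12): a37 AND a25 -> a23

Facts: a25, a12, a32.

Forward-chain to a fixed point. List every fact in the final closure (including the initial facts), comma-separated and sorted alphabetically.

[1] (9) [a32 AND a25 -> a30]. ⇒ new: a30.
[2] (10) [a30 -> a17]. ⇒ new: a17.
[3] (6) [a17 -> a9]. ⇒ new: a9.
[4] (5) [a17 AND a9 -> a10]; (7) [a9 -> a27]. ⇒ new: a10, a27.
[5] (11) [a27 -> a33]. ⇒ new: a33.
[6] (3) [a33 -> a8]. ⇒ new: a8.
[7] (2) [a8 AND a12 -> a22]. ⇒ new: a22.

a10, a12, a17, a22, a25, a27, a30, a32, a33, a8, a9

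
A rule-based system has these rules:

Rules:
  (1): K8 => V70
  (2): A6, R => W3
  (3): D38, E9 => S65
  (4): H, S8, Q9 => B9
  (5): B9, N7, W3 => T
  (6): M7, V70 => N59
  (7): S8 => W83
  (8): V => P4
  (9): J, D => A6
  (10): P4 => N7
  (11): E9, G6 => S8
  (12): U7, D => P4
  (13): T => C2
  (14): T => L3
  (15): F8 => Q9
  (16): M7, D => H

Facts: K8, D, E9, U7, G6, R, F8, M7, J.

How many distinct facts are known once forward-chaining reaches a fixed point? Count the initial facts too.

Round 1: (1) [K8 => V70]; (9) [J, D => A6]; (11) [E9, G6 => S8]; (12) [U7, D => P4]; (15) [F8 => Q9]; (16) [M7, D => H]. Adds V70, A6, S8, P4, Q9, H.
Round 2: (2) [A6, R => W3]; (4) [H, S8, Q9 => B9]; (6) [M7, V70 => N59]; (7) [S8 => W83]; (10) [P4 => N7]. Adds W3, B9, N59, W83, N7.
Round 3: (5) [B9, N7, W3 => T]. Adds T.
Round 4: (13) [T => C2]; (14) [T => L3]. Adds C2, L3.
Closure: {A6, B9, C2, D, E9, F8, G6, H, J, K8, L3, M7, N59, N7, P4, Q9, R, S8, T, U7, V70, W3, W83} — 23 facts.

23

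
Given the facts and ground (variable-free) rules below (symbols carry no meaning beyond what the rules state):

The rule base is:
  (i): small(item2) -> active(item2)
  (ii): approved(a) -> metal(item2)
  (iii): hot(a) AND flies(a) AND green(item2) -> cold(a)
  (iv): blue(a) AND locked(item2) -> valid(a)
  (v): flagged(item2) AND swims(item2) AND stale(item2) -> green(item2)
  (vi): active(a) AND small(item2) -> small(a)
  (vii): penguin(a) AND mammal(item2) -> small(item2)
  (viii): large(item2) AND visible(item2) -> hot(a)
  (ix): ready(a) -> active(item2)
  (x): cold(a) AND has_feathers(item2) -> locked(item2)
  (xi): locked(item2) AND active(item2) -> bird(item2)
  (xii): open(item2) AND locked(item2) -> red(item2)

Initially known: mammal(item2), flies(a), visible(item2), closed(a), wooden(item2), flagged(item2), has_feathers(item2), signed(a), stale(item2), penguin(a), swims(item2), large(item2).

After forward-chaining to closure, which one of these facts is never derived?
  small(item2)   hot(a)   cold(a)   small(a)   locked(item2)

small(a)

[1] (v) [flagged(item2) AND swims(item2) AND stale(item2) -> green(item2)]; (vii) [penguin(a) AND mammal(item2) -> small(item2)]; (viii) [large(item2) AND visible(item2) -> hot(a)]. ⇒ new: green(item2), small(item2), hot(a).
[2] (i) [small(item2) -> active(item2)]; (iii) [hot(a) AND flies(a) AND green(item2) -> cold(a)]. ⇒ new: active(item2), cold(a).
[3] (x) [cold(a) AND has_feathers(item2) -> locked(item2)]. ⇒ new: locked(item2).
[4] (xi) [locked(item2) AND active(item2) -> bird(item2)]. ⇒ new: bird(item2).
Derived: cold(a) (round 2), small(item2) (round 1), hot(a) (round 1), locked(item2) (round 3). small(a) never appears in any round.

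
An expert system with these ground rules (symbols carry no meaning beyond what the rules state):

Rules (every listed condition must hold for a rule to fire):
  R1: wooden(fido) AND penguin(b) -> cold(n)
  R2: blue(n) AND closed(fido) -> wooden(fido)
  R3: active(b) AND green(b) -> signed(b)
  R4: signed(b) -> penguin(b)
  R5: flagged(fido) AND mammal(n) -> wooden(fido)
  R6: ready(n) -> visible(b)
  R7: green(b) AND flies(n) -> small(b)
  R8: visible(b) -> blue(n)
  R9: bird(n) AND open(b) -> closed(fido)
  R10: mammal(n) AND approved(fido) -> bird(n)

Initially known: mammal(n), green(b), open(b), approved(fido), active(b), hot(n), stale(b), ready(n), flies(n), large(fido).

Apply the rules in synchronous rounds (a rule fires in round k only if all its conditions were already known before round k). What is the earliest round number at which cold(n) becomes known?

[1] R3 [active(b) AND green(b) -> signed(b)]; R6 [ready(n) -> visible(b)]; R7 [green(b) AND flies(n) -> small(b)]; R10 [mammal(n) AND approved(fido) -> bird(n)]. ⇒ new: signed(b), visible(b), small(b), bird(n).
[2] R4 [signed(b) -> penguin(b)]; R8 [visible(b) -> blue(n)]; R9 [bird(n) AND open(b) -> closed(fido)]. ⇒ new: penguin(b), blue(n), closed(fido).
[3] R2 [blue(n) AND closed(fido) -> wooden(fido)]. ⇒ new: wooden(fido).
[4] R1 [wooden(fido) AND penguin(b) -> cold(n)]. ⇒ new: cold(n).
cold(n) first appears in round 4.

4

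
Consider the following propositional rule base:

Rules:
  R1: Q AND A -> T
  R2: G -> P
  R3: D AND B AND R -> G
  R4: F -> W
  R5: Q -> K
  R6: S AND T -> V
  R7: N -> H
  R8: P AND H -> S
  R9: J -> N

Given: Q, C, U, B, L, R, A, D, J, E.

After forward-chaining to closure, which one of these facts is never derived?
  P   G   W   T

W

Round 1 — R1, R3, R5, R9, derive T, G, K, N.
Round 2 — R2, R7, derive P, H.
Round 3 — R8, derive S.
Round 4 — R6, derive V.
Derived: P (round 2), T (round 1), G (round 1). W never appears in any round.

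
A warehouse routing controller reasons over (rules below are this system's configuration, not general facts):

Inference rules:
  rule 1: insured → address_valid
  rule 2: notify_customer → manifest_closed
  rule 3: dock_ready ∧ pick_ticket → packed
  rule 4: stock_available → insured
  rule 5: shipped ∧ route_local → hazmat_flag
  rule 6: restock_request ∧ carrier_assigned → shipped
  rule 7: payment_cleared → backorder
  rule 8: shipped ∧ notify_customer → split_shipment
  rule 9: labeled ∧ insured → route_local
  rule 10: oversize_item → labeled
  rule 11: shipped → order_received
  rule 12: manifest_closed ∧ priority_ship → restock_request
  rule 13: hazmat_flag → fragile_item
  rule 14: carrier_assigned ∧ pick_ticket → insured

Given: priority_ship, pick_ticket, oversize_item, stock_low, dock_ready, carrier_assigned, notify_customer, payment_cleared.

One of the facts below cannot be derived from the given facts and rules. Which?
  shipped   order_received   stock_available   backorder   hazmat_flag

Round 1: rule 2 [notify_customer → manifest_closed]; rule 3 [dock_ready ∧ pick_ticket → packed]; rule 7 [payment_cleared → backorder]; rule 10 [oversize_item → labeled]; rule 14 [carrier_assigned ∧ pick_ticket → insured]. Adds manifest_closed, packed, backorder, labeled, insured.
Round 2: rule 1 [insured → address_valid]; rule 9 [labeled ∧ insured → route_local]; rule 12 [manifest_closed ∧ priority_ship → restock_request]. Adds address_valid, route_local, restock_request.
Round 3: rule 6 [restock_request ∧ carrier_assigned → shipped]. Adds shipped.
Round 4: rule 5 [shipped ∧ route_local → hazmat_flag]; rule 8 [shipped ∧ notify_customer → split_shipment]; rule 11 [shipped → order_received]. Adds hazmat_flag, split_shipment, order_received.
Round 5: rule 13 [hazmat_flag → fragile_item]. Adds fragile_item.
Derived: backorder (round 1), shipped (round 3), hazmat_flag (round 4), order_received (round 4). stock_available never appears in any round.

stock_available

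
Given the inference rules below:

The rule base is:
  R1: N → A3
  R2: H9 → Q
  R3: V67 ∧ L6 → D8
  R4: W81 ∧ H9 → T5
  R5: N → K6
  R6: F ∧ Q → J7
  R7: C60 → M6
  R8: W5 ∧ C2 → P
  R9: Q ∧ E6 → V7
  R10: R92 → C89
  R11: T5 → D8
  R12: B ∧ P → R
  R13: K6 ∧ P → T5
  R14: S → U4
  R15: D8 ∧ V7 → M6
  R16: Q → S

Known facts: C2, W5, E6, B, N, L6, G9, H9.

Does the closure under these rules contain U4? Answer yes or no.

yes

Round 1: R1 [N → A3]; R2 [H9 → Q]; R5 [N → K6]; R8 [W5 ∧ C2 → P]. New: A3, Q, K6, P.
Round 2: R9 [Q ∧ E6 → V7]; R12 [B ∧ P → R]; R13 [K6 ∧ P → T5]; R16 [Q → S]. New: V7, R, T5, S.
Round 3: R11 [T5 → D8]; R14 [S → U4]. New: D8, U4.
Round 4: R15 [D8 ∧ V7 → M6]. New: M6.
U4 appears in round 3, so it is derivable.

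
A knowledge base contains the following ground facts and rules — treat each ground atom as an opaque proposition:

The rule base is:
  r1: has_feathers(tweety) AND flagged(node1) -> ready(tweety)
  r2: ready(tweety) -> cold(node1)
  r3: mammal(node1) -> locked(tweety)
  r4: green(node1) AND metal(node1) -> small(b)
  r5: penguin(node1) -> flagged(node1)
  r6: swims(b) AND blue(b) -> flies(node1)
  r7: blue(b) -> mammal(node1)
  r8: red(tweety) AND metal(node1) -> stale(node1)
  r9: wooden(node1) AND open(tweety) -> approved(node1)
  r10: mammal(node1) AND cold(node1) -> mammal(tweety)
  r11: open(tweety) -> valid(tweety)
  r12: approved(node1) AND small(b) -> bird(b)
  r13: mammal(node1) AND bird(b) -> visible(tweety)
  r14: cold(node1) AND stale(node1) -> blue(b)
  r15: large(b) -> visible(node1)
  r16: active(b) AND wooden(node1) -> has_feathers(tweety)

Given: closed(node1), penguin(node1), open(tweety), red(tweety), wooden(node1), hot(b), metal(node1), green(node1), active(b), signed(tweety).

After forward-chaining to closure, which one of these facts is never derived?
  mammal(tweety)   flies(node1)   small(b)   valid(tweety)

[1] r4 [green(node1) AND metal(node1) -> small(b)]; r5 [penguin(node1) -> flagged(node1)]; r8 [red(tweety) AND metal(node1) -> stale(node1)]; r9 [wooden(node1) AND open(tweety) -> approved(node1)]; r11 [open(tweety) -> valid(tweety)]; r16 [active(b) AND wooden(node1) -> has_feathers(tweety)]. ⇒ new: small(b), flagged(node1), stale(node1), approved(node1), valid(tweety), has_feathers(tweety).
[2] r1 [has_feathers(tweety) AND flagged(node1) -> ready(tweety)]; r12 [approved(node1) AND small(b) -> bird(b)]. ⇒ new: ready(tweety), bird(b).
[3] r2 [ready(tweety) -> cold(node1)]. ⇒ new: cold(node1).
[4] r14 [cold(node1) AND stale(node1) -> blue(b)]. ⇒ new: blue(b).
[5] r7 [blue(b) -> mammal(node1)]. ⇒ new: mammal(node1).
[6] r3 [mammal(node1) -> locked(tweety)]; r10 [mammal(node1) AND cold(node1) -> mammal(tweety)]; r13 [mammal(node1) AND bird(b) -> visible(tweety)]. ⇒ new: locked(tweety), mammal(tweety), visible(tweety).
Derived: small(b) (round 1), mammal(tweety) (round 6), valid(tweety) (round 1). flies(node1) never appears in any round.

flies(node1)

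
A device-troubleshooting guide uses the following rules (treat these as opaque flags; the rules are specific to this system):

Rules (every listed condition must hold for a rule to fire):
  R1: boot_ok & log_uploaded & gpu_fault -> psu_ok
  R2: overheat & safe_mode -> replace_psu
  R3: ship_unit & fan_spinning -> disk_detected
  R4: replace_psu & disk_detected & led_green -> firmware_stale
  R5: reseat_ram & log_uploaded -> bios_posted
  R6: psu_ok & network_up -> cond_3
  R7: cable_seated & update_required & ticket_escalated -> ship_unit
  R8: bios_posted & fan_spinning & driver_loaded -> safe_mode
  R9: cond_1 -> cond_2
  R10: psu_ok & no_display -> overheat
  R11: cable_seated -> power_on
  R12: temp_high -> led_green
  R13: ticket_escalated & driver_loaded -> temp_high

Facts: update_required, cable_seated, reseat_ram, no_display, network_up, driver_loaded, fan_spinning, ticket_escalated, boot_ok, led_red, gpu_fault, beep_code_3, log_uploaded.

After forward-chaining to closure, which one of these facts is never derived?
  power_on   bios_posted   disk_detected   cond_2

[1] R1 [boot_ok & log_uploaded & gpu_fault -> psu_ok]; R5 [reseat_ram & log_uploaded -> bios_posted]; R7 [cable_seated & update_required & ticket_escalated -> ship_unit]; R11 [cable_seated -> power_on]; R13 [ticket_escalated & driver_loaded -> temp_high]. ⇒ new: psu_ok, bios_posted, ship_unit, power_on, temp_high.
[2] R3 [ship_unit & fan_spinning -> disk_detected]; R6 [psu_ok & network_up -> cond_3]; R8 [bios_posted & fan_spinning & driver_loaded -> safe_mode]; R10 [psu_ok & no_display -> overheat]; R12 [temp_high -> led_green]. ⇒ new: disk_detected, cond_3, safe_mode, overheat, led_green.
[3] R2 [overheat & safe_mode -> replace_psu]. ⇒ new: replace_psu.
[4] R4 [replace_psu & disk_detected & led_green -> firmware_stale]. ⇒ new: firmware_stale.
Derived: bios_posted (round 1), power_on (round 1), disk_detected (round 2). cond_2 never appears in any round.

cond_2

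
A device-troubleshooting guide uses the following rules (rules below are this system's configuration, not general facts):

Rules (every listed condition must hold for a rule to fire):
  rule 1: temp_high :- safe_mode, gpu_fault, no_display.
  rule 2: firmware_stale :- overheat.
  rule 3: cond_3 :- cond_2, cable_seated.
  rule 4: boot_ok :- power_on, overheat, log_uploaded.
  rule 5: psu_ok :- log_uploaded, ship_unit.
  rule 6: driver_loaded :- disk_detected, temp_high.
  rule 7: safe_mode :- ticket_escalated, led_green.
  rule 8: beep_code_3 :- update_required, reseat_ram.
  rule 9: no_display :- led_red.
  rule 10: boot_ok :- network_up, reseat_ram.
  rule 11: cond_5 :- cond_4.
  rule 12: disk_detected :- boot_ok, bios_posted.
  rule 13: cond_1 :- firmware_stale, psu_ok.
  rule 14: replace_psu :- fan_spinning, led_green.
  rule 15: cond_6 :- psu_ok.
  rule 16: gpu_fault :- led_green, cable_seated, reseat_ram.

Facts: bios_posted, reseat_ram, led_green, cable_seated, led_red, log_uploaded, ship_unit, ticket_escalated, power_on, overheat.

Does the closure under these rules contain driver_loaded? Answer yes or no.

[1] rule 2 [firmware_stale :- overheat.]; rule 4 [boot_ok :- power_on, overheat, log_uploaded.]; rule 5 [psu_ok :- log_uploaded, ship_unit.]; rule 7 [safe_mode :- ticket_escalated, led_green.]; rule 9 [no_display :- led_red.]; rule 16 [gpu_fault :- led_green, cable_seated, reseat_ram.]. ⇒ new: firmware_stale, boot_ok, psu_ok, safe_mode, no_display, gpu_fault.
[2] rule 1 [temp_high :- safe_mode, gpu_fault, no_display.]; rule 12 [disk_detected :- boot_ok, bios_posted.]; rule 13 [cond_1 :- firmware_stale, psu_ok.]; rule 15 [cond_6 :- psu_ok.]. ⇒ new: temp_high, disk_detected, cond_1, cond_6.
[3] rule 6 [driver_loaded :- disk_detected, temp_high.]. ⇒ new: driver_loaded.
driver_loaded appears in round 3, so it is derivable.

yes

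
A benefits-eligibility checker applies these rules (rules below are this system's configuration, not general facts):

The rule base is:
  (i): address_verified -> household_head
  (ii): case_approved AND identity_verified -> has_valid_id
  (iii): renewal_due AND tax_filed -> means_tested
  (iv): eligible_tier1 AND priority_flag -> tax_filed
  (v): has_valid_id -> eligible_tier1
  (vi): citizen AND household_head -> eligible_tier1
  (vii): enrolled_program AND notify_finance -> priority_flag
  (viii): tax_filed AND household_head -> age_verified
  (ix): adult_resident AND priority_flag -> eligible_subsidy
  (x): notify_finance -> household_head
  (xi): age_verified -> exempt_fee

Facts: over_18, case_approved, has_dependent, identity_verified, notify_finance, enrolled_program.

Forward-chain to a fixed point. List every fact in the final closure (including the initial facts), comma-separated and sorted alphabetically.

Round 1: (ii) [case_approved AND identity_verified -> has_valid_id]; (vii) [enrolled_program AND notify_finance -> priority_flag]; (x) [notify_finance -> household_head]. New: has_valid_id, priority_flag, household_head.
Round 2: (v) [has_valid_id -> eligible_tier1]. New: eligible_tier1.
Round 3: (iv) [eligible_tier1 AND priority_flag -> tax_filed]. New: tax_filed.
Round 4: (viii) [tax_filed AND household_head -> age_verified]. New: age_verified.
Round 5: (xi) [age_verified -> exempt_fee]. New: exempt_fee.

age_verified, case_approved, eligible_tier1, enrolled_program, exempt_fee, has_dependent, has_valid_id, household_head, identity_verified, notify_finance, over_18, priority_flag, tax_filed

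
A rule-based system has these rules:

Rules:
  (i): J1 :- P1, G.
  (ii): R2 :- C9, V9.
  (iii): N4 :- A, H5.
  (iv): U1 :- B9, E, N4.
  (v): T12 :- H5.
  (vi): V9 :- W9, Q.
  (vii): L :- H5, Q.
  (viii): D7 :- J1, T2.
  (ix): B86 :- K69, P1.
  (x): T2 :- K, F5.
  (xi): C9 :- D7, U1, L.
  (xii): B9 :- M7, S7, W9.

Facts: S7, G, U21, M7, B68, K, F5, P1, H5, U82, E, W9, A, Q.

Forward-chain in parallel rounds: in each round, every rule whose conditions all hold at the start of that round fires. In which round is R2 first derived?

Round 1: (i) [J1 :- P1, G.]; (iii) [N4 :- A, H5.]; (v) [T12 :- H5.]; (vi) [V9 :- W9, Q.]; (vii) [L :- H5, Q.]; (x) [T2 :- K, F5.]; (xii) [B9 :- M7, S7, W9.]. Adds J1, N4, T12, V9, L, T2, B9.
Round 2: (iv) [U1 :- B9, E, N4.]; (viii) [D7 :- J1, T2.]. Adds U1, D7.
Round 3: (xi) [C9 :- D7, U1, L.]. Adds C9.
Round 4: (ii) [R2 :- C9, V9.]. Adds R2.
R2 first appears in round 4.

4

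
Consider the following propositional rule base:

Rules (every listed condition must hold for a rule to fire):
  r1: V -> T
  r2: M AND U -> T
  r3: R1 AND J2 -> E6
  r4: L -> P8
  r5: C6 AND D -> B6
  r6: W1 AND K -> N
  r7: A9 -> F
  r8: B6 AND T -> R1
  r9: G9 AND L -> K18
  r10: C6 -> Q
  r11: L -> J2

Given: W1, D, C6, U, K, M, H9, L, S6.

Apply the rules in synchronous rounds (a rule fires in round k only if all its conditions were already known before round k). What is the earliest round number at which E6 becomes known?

Round 1 fires r2, r4, r5, r6, r10, r11, giving T, P8, B6, N, Q, J2.
Round 2 fires r8, giving R1.
Round 3 fires r3, giving E6.
E6 first appears in round 3.

3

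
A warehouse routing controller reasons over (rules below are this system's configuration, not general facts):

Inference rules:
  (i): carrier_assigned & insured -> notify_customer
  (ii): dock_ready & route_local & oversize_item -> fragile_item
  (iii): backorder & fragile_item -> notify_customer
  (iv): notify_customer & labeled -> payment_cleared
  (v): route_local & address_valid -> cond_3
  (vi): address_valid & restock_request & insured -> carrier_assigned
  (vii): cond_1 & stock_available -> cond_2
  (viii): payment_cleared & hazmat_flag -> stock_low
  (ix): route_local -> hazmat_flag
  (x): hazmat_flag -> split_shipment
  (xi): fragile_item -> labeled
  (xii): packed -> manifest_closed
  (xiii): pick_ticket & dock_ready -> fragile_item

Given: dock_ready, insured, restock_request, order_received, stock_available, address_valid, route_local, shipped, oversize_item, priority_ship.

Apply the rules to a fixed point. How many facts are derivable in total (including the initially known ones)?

19

[1] (ii) [dock_ready & route_local & oversize_item -> fragile_item]; (v) [route_local & address_valid -> cond_3]; (vi) [address_valid & restock_request & insured -> carrier_assigned]; (ix) [route_local -> hazmat_flag]. ⇒ new: fragile_item, cond_3, carrier_assigned, hazmat_flag.
[2] (i) [carrier_assigned & insured -> notify_customer]; (x) [hazmat_flag -> split_shipment]; (xi) [fragile_item -> labeled]. ⇒ new: notify_customer, split_shipment, labeled.
[3] (iv) [notify_customer & labeled -> payment_cleared]. ⇒ new: payment_cleared.
[4] (viii) [payment_cleared & hazmat_flag -> stock_low]. ⇒ new: stock_low.
Closure: {address_valid, carrier_assigned, cond_3, dock_ready, fragile_item, hazmat_flag, insured, labeled, notify_customer, order_received, oversize_item, payment_cleared, priority_ship, restock_request, route_local, shipped, split_shipment, stock_available, stock_low} — 19 facts.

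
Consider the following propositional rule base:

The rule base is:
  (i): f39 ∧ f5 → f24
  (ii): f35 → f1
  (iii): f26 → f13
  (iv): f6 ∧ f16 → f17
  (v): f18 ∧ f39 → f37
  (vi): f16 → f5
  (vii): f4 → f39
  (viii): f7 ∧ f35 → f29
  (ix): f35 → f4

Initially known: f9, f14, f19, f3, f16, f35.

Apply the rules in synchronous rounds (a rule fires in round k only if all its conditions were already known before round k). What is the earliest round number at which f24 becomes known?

Round 1: (ii) [f35 → f1]; (vi) [f16 → f5]; (ix) [f35 → f4]. New: f1, f5, f4.
Round 2: (vii) [f4 → f39]. New: f39.
Round 3: (i) [f39 ∧ f5 → f24]. New: f24.
f24 first appears in round 3.

3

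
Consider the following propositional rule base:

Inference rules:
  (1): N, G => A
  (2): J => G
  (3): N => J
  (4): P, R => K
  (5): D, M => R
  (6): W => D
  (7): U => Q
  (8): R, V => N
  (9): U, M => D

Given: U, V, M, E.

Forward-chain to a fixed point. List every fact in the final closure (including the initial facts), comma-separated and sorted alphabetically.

A, D, E, G, J, M, N, Q, R, U, V

Round 1 — (7), (9), derive Q, D.
Round 2 — (5), derive R.
Round 3 — (8), derive N.
Round 4 — (3), derive J.
Round 5 — (2), derive G.
Round 6 — (1), derive A.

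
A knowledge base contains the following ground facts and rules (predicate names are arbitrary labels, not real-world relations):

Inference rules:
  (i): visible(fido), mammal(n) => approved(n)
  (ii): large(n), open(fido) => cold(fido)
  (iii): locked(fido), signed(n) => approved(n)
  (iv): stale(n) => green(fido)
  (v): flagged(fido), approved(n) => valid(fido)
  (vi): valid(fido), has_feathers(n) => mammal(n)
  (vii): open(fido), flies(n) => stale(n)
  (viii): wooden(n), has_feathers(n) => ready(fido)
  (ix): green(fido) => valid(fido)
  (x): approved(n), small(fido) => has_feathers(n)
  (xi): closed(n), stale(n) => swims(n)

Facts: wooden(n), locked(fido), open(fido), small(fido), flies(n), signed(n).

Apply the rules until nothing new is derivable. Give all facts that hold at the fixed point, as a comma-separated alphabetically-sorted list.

Round 1: (iii) [locked(fido), signed(n) => approved(n)]; (vii) [open(fido), flies(n) => stale(n)]. Adds approved(n), stale(n).
Round 2: (iv) [stale(n) => green(fido)]; (x) [approved(n), small(fido) => has_feathers(n)]. Adds green(fido), has_feathers(n).
Round 3: (viii) [wooden(n), has_feathers(n) => ready(fido)]; (ix) [green(fido) => valid(fido)]. Adds ready(fido), valid(fido).
Round 4: (vi) [valid(fido), has_feathers(n) => mammal(n)]. Adds mammal(n).

approved(n), flies(n), green(fido), has_feathers(n), locked(fido), mammal(n), open(fido), ready(fido), signed(n), small(fido), stale(n), valid(fido), wooden(n)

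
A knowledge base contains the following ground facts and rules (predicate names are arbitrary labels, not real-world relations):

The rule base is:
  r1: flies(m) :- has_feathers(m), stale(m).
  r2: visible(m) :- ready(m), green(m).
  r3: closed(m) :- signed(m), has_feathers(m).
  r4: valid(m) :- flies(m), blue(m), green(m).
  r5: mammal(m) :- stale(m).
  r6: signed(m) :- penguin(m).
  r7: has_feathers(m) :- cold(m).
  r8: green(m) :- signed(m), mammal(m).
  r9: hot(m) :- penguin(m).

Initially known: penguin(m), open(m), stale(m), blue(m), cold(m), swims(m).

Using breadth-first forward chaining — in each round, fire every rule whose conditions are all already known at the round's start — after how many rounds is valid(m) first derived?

Round 1 fires r5, r6, r7, r9, giving mammal(m), signed(m), has_feathers(m), hot(m).
Round 2 fires r1, r3, r8, giving flies(m), closed(m), green(m).
Round 3 fires r4, giving valid(m).
valid(m) first appears in round 3.

3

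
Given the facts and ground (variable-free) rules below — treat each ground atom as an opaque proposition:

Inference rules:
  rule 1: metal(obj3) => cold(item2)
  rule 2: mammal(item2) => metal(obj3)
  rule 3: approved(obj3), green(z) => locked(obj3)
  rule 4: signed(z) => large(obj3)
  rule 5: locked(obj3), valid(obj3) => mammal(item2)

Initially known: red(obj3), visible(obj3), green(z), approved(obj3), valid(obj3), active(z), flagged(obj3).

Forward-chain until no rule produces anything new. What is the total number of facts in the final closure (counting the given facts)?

Round 1: rule 3 [approved(obj3), green(z) => locked(obj3)]. Adds locked(obj3).
Round 2: rule 5 [locked(obj3), valid(obj3) => mammal(item2)]. Adds mammal(item2).
Round 3: rule 2 [mammal(item2) => metal(obj3)]. Adds metal(obj3).
Round 4: rule 1 [metal(obj3) => cold(item2)]. Adds cold(item2).
Closure: {active(z), approved(obj3), cold(item2), flagged(obj3), green(z), locked(obj3), mammal(item2), metal(obj3), red(obj3), valid(obj3), visible(obj3)} — 11 facts.

11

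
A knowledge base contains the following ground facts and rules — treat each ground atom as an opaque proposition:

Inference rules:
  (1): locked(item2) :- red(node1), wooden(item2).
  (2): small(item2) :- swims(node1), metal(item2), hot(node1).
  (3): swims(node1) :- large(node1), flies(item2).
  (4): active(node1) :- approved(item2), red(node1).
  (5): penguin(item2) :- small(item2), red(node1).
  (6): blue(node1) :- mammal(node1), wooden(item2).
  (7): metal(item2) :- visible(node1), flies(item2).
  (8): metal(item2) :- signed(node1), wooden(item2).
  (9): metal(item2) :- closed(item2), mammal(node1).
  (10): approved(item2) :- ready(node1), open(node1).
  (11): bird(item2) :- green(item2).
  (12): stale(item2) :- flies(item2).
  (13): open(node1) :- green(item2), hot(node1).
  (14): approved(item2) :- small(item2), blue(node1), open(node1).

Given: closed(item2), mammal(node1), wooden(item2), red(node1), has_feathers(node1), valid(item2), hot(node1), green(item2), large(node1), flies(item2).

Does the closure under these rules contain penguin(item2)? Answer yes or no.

yes

[1] (1) [locked(item2) :- red(node1), wooden(item2).]; (3) [swims(node1) :- large(node1), flies(item2).]; (6) [blue(node1) :- mammal(node1), wooden(item2).]; (9) [metal(item2) :- closed(item2), mammal(node1).]; (11) [bird(item2) :- green(item2).]; (12) [stale(item2) :- flies(item2).]; (13) [open(node1) :- green(item2), hot(node1).]. ⇒ new: locked(item2), swims(node1), blue(node1), metal(item2), bird(item2), stale(item2), open(node1).
[2] (2) [small(item2) :- swims(node1), metal(item2), hot(node1).]. ⇒ new: small(item2).
[3] (5) [penguin(item2) :- small(item2), red(node1).]; (14) [approved(item2) :- small(item2), blue(node1), open(node1).]. ⇒ new: penguin(item2), approved(item2).
[4] (4) [active(node1) :- approved(item2), red(node1).]. ⇒ new: active(node1).
penguin(item2) appears in round 3, so it is derivable.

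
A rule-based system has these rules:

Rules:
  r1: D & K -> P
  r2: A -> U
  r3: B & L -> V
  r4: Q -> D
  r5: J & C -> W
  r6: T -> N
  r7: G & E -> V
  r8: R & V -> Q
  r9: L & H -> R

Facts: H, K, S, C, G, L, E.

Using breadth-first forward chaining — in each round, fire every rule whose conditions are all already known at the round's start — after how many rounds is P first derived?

[1] r7 [G & E -> V]; r9 [L & H -> R]. ⇒ new: V, R.
[2] r8 [R & V -> Q]. ⇒ new: Q.
[3] r4 [Q -> D]. ⇒ new: D.
[4] r1 [D & K -> P]. ⇒ new: P.
P first appears in round 4.

4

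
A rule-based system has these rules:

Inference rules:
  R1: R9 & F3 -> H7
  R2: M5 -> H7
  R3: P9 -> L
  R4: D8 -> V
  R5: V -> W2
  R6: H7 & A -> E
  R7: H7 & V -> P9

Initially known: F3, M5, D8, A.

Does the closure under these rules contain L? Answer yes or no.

yes

Round 1: R2 [M5 -> H7]; R4 [D8 -> V]. Adds H7, V.
Round 2: R5 [V -> W2]; R6 [H7 & A -> E]; R7 [H7 & V -> P9]. Adds W2, E, P9.
Round 3: R3 [P9 -> L]. Adds L.
L appears in round 3, so it is derivable.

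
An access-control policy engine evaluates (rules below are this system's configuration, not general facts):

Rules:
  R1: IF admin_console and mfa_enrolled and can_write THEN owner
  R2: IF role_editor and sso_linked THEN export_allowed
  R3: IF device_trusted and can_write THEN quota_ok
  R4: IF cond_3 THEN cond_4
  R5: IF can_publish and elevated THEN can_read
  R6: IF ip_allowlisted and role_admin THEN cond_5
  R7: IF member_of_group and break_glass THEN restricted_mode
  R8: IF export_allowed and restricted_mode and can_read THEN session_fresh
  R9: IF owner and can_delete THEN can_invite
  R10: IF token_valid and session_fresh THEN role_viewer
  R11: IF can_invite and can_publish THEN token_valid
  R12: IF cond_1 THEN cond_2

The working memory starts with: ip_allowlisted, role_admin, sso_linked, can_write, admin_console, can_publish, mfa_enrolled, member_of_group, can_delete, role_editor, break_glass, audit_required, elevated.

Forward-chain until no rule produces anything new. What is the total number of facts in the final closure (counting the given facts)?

[1] R1 [IF admin_console and mfa_enrolled and can_write THEN owner]; R2 [IF role_editor and sso_linked THEN export_allowed]; R5 [IF can_publish and elevated THEN can_read]; R6 [IF ip_allowlisted and role_admin THEN cond_5]; R7 [IF member_of_group and break_glass THEN restricted_mode]. ⇒ new: owner, export_allowed, can_read, cond_5, restricted_mode.
[2] R8 [IF export_allowed and restricted_mode and can_read THEN session_fresh]; R9 [IF owner and can_delete THEN can_invite]. ⇒ new: session_fresh, can_invite.
[3] R11 [IF can_invite and can_publish THEN token_valid]. ⇒ new: token_valid.
[4] R10 [IF token_valid and session_fresh THEN role_viewer]. ⇒ new: role_viewer.
Closure: {admin_console, audit_required, break_glass, can_delete, can_invite, can_publish, can_read, can_write, cond_5, elevated, export_allowed, ip_allowlisted, member_of_group, mfa_enrolled, owner, restricted_mode, role_admin, role_editor, role_viewer, session_fresh, sso_linked, token_valid} — 22 facts.

22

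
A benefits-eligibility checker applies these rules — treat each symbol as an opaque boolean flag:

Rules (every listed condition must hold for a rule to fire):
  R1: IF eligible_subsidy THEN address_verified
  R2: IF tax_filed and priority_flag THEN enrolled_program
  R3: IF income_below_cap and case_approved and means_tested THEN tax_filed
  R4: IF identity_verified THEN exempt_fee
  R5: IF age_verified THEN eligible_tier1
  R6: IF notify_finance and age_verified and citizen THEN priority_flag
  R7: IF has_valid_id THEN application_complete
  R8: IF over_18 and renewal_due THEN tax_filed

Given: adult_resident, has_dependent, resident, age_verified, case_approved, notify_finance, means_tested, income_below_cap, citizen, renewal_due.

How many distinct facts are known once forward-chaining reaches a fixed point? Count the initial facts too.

Round 1 — R3, R5, R6, derive tax_filed, eligible_tier1, priority_flag.
Round 2 — R2, derive enrolled_program.
Closure: {adult_resident, age_verified, case_approved, citizen, eligible_tier1, enrolled_program, has_dependent, income_below_cap, means_tested, notify_finance, priority_flag, renewal_due, resident, tax_filed} — 14 facts.

14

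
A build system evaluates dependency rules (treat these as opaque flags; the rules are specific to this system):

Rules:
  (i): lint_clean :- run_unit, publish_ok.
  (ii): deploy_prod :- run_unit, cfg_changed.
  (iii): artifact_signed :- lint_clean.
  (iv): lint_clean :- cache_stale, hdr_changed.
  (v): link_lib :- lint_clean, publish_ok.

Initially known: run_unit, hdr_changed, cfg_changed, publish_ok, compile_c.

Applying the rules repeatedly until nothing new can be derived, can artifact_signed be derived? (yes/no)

[1] (i) [lint_clean :- run_unit, publish_ok.]; (ii) [deploy_prod :- run_unit, cfg_changed.]. ⇒ new: lint_clean, deploy_prod.
[2] (iii) [artifact_signed :- lint_clean.]; (v) [link_lib :- lint_clean, publish_ok.]. ⇒ new: artifact_signed, link_lib.
artifact_signed appears in round 2, so it is derivable.

yes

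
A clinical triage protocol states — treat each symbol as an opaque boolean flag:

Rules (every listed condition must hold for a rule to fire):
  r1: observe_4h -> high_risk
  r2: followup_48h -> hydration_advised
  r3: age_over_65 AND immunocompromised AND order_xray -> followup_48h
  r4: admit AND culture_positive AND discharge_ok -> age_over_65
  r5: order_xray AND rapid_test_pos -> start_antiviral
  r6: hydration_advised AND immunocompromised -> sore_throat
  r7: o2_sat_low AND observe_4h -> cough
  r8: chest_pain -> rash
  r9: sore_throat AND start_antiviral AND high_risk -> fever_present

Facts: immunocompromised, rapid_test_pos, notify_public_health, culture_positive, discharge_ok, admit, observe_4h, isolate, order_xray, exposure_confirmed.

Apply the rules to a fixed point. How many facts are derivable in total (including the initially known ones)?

17

Round 1 fires r1, r4, r5, giving high_risk, age_over_65, start_antiviral.
Round 2 fires r3, giving followup_48h.
Round 3 fires r2, giving hydration_advised.
Round 4 fires r6, giving sore_throat.
Round 5 fires r9, giving fever_present.
Closure: {admit, age_over_65, culture_positive, discharge_ok, exposure_confirmed, fever_present, followup_48h, high_risk, hydration_advised, immunocompromised, isolate, notify_public_health, observe_4h, order_xray, rapid_test_pos, sore_throat, start_antiviral} — 17 facts.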